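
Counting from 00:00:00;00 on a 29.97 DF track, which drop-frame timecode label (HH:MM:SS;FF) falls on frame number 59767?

00:33:14;07

Each 10-minute DF block holds 10 × 60 × 30 − 9 × 2 = 17982 frames. 59767 ÷ 17982 → 3 full blocks, remainder 5821.
Within the partial block the first minute is 1800 frames and each further minute 1798, so 3 further minute boundaries passed. Total skipped labels = 18 × 3 + 2 × 3 = 60.
Non-drop label index = 59767 + 60 = 59827; at 30 labels/s that is 00:33:14:07, i.e. DF 00:33:14;07.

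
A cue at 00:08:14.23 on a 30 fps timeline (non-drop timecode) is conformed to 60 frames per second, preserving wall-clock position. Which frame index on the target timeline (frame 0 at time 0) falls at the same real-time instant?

Source frame index: (0×3600 + 8×60 + 14) × 30 + 23 = 14843.
Real time: 14843 / (30) = 14843/30 s.
Target frame: (14843/30) × (60) = 29686.

frame 29686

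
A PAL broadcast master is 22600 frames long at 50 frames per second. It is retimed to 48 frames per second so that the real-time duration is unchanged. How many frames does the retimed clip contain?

Target frames = source frames × (target rate / source rate) = 22600 × (48)/(50) = 22600 × 24/25 = 21696.

21696 frames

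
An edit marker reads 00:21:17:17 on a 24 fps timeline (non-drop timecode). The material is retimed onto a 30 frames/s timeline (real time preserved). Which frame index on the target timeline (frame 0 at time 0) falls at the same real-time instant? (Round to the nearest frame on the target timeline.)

frame 38331

Source frame index: (0×3600 + 21×60 + 17) × 24 + 17 = 30665.
Real time: 30665 / (24) = 30665/24 s.
Target frame: (30665/24) × (30) = 153325/4 ≈ 38331.250 → 38331.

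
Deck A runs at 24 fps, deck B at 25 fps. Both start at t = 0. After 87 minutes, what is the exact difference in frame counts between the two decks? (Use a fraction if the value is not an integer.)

87 min = 5220 s.
A emits 24 × 5220 = 125280 frames; B emits 25 × 5220 = 130500.
Difference = 5220 frames; B is ahead of A.

5220 frames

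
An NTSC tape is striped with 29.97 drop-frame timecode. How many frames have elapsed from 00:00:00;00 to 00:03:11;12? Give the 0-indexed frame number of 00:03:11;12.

5736

As if non-drop at 30 labels/s: (0 × 3600 + 3 × 60 + 11) × 30 + 12 = 5742.
Minute boundaries passed: 3; those not divisible by 10: 3 − 0 = 3; dropped labels = 2 × 3 = 6.
Actual frame index = 5742 − 6 = 5736.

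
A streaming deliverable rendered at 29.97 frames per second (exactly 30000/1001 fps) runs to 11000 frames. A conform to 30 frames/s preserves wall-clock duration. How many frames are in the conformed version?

Target frames = source frames × (target rate / source rate) = 11000 × (30)/(30000/1001) = 11000 × 1001/1000 = 11011.

11011 frames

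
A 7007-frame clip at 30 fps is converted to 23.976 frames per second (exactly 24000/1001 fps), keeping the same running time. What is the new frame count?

Target frames = source frames × (target rate / source rate) = 7007 × (24000/1001)/(30) = 7007 × 800/1001 = 5600.

5600 frames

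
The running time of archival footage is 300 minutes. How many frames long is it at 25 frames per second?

300 min = 18000 s.
Frames = 18000 × 25 = 450000.

450000 frames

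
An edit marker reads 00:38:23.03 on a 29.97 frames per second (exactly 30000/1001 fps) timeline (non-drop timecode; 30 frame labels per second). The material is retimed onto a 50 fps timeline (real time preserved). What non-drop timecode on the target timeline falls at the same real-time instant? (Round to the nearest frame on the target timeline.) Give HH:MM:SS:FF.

00:38:25:20

Source frame index: (0×3600 + 38×60 + 23) × 30 + 3 = 69093.
Real time: 69093 / (30000/1001) = 23054031/10000 s.
Target frame: (23054031/10000) × (50) = 23054031/200 ≈ 115270.155 → 115270.
At 50 labels/s: frame 115270 → 00:38:25:20.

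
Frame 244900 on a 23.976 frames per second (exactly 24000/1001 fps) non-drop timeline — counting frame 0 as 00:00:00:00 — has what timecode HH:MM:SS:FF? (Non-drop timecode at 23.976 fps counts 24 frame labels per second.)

244900 ÷ 24 = 10204 full seconds, remainder 4 frames.
10204 s = 2 h 50 min 4 s.
Timecode: 02:50:04:04.

02:50:04:04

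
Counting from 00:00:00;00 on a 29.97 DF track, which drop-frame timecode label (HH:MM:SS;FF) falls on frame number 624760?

05:47:26;06

Each 10-minute DF block holds 10 × 60 × 30 − 9 × 2 = 17982 frames. 624760 ÷ 17982 → 34 full blocks, remainder 13372.
Within the partial block the first minute is 1800 frames and each further minute 1798, so 7 further minute boundaries passed. Total skipped labels = 18 × 34 + 2 × 7 = 626.
Non-drop label index = 624760 + 626 = 625386; at 30 labels/s that is 05:47:26:06, i.e. DF 05:47:26;06.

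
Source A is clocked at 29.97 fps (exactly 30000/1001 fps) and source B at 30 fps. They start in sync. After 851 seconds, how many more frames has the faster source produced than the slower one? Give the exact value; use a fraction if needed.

25530/1001 frames

A emits 30000/1001 × 851 = 25530000/1001 frames; B emits 30 × 851 = 25530.
Difference = 25530/1001 frames (≈ 25.5045); B is ahead of A.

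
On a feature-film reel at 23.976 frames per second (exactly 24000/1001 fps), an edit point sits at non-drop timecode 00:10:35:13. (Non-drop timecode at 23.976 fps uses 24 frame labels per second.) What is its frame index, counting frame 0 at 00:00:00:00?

Total seconds to the label: (0 × 3600 + 10 × 60 + 35) = 635.
Frame index = 635 × 24 + 13 = 15253.

15253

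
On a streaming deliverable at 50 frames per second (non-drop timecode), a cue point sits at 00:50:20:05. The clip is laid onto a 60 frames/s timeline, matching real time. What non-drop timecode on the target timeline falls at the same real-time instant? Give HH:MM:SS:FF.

00:50:20:06

Source frame index: (0×3600 + 50×60 + 20) × 50 + 5 = 151005.
Real time: 151005 / (50) = 30201/10 s.
Target frame: (30201/10) × (60) = 181206.
At 60 labels/s: frame 181206 → 00:50:20:06.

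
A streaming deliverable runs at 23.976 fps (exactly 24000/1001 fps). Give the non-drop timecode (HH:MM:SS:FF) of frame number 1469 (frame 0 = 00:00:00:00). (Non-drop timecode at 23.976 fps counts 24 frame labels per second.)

00:01:01:05

1469 ÷ 24 = 61 full seconds, remainder 5 frames.
61 s = 0 h 1 min 1 s.
Timecode: 00:01:01:05.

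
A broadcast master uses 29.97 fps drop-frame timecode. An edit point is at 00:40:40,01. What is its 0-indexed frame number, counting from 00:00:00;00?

73129

Complete 10-minute blocks: 4, each 17982 frames → 71928.
Remaining 0 whole minutes in the current block: 0 frames.
Within the current minute: 40 × 30 + 1 = 1201. Total = 71928 + 0 + 1201 = 73129.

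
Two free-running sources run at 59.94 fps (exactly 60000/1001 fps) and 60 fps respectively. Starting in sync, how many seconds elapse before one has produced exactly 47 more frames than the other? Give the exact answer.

47047/60 seconds

The gap grows by |60 − 60000/1001| = 60/1001 frames per second.
Time for a 47-frame gap: 47 ÷ (60/1001) = 47047/60 s.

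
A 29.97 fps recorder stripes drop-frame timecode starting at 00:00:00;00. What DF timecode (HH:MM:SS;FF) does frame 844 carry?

Each 10-minute DF block holds 10 × 60 × 30 − 9 × 2 = 17982 frames. 844 ÷ 17982 → 0 full blocks, remainder 844.
Within the partial block the first minute is 1800 frames and each further minute 1798, so 0 further minute boundaries passed. Total skipped labels = 18 × 0 + 2 × 0 = 0.
Non-drop label index = 844 + 0 = 844; at 30 labels/s that is 00:00:28:04, i.e. DF 00:00:28;04.

00:00:28;04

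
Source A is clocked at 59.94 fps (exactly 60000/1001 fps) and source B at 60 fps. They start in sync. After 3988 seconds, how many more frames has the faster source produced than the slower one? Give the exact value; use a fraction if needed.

A emits 60000/1001 × 3988 = 239280000/1001 frames; B emits 60 × 3988 = 239280.
Difference = 239280/1001 frames (≈ 239.0410); B is ahead of A.

239280/1001 frames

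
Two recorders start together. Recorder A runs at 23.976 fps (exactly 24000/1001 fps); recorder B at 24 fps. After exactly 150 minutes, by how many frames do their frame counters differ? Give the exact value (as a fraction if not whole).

150 min = 9000 s.
A emits 24000/1001 × 9000 = 216000000/1001 frames; B emits 24 × 9000 = 216000.
Difference = 216000/1001 frames (≈ 215.7842); B is ahead of A.

216000/1001 frames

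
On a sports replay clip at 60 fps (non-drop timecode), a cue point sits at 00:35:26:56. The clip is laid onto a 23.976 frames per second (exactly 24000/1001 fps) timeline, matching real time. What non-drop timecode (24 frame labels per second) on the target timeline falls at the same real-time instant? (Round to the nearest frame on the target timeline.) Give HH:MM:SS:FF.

00:35:24:19

Source frame index: (0×3600 + 35×60 + 26) × 60 + 56 = 127616.
Real time: 127616 / (60) = 31904/15 s.
Target frame: (31904/15) × (24000/1001) = 51046400/1001 ≈ 50995.405 → 50995.
At 24 labels/s: frame 50995 → 00:35:24:19.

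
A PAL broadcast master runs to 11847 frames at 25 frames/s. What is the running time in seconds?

Running time = 11847 / (25) = 473.88 s.

473.88 seconds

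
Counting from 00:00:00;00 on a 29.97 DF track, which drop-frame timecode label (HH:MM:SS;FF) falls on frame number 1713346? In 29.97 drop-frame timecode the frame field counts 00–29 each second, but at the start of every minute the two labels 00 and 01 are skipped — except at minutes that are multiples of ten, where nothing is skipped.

15:52:48;20

Ten DF minutes hold 17982 frames, so frame 1713346 lies in block 95 (frames 1708290–1726271) with 5056 frames into that block.
The block's first minute is 1800 frames and the rest 1798 each; 5056 frames reaches minute 2, so 95 × 18 + 2 × 2 = 1714 labels have been skipped so far.
Adding those back, label number 1713346 + 1714 = 1715060 at 30 labels/s is 57168 s + 20 f = 15 h 52 min 48 s frame 20, i.e. 15:52:48;20.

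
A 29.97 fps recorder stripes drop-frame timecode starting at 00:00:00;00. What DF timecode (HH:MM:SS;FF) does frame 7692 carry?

00:04:16;20

Ten DF minutes hold 17982 frames, so frame 7692 lies in block 0 (frames 0–17981) with 7692 frames into that block.
The block's first minute is 1800 frames and the rest 1798 each; 7692 frames reaches minute 4, so 0 × 18 + 4 × 2 = 8 labels have been skipped so far.
Adding those back, label number 7692 + 8 = 7700 at 30 labels/s is 256 s + 20 f = 0 h 4 min 16 s frame 20, i.e. 00:04:16;20.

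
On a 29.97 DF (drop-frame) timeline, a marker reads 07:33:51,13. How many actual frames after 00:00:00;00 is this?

Complete 10-minute blocks: 45, each 17982 frames → 809190.
Remaining 3 whole minutes in the current block: 1800 + 2 × 1798 = 5396 frames.
Within the current minute: 51 × 30 + 13 − 2 = 1541 (labels ;00/;01 skipped at this minute). Total = 809190 + 5396 + 1541 = 816127.

816127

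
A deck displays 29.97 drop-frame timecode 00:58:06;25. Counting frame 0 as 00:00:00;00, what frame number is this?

104499

Complete 10-minute blocks: 5, each 17982 frames → 89910.
Remaining 8 whole minutes in the current block: 1800 + 7 × 1798 = 14386 frames.
Within the current minute: 6 × 30 + 25 − 2 = 203 (labels ;00/;01 skipped at this minute). Total = 89910 + 14386 + 203 = 104499.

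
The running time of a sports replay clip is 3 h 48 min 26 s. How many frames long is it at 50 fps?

3 h 48 min 26 s = 13706 s.
Frames = 13706 × 50 = 685300.

685300 frames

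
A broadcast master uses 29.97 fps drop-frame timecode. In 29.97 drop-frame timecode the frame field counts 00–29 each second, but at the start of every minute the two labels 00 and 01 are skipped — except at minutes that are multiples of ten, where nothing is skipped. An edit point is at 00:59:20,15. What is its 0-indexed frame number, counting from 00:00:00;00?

106707

As if non-drop at 30 labels/s: (0 × 3600 + 59 × 60 + 20) × 30 + 15 = 106815.
Minute boundaries passed: 59; those not divisible by 10: 59 − 5 = 54; dropped labels = 2 × 54 = 108.
Actual frame index = 106815 − 108 = 106707.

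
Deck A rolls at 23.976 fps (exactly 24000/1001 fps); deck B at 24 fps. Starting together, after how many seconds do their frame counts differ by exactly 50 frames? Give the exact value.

25025/12 seconds

The gap grows by |24 − 24000/1001| = 24/1001 frames per second.
Time for a 50-frame gap: 50 ÷ (24/1001) = 25025/12 s.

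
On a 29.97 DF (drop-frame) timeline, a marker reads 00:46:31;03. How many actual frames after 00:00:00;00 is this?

83649

Complete 10-minute blocks: 4, each 17982 frames → 71928.
Remaining 6 whole minutes in the current block: 1800 + 5 × 1798 = 10790 frames.
Within the current minute: 31 × 30 + 3 − 2 = 931 (labels ;00/;01 skipped at this minute). Total = 71928 + 10790 + 931 = 83649.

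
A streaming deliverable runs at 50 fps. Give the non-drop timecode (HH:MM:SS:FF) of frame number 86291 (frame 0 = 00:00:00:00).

86291 ÷ 50 = 1725 full seconds, remainder 41 frames.
1725 s = 0 h 28 min 45 s.
Timecode: 00:28:45:41.

00:28:45:41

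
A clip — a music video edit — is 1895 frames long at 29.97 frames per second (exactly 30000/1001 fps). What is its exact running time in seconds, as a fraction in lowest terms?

379379/6000 seconds

Running time = 1895 ÷ (30000/1001) = 1895 × 1001/30000 = 379379/6000 s.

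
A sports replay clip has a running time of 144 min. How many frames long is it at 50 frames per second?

432000 frames

144 min = 8640 s.
Frames = 8640 × 50 = 432000.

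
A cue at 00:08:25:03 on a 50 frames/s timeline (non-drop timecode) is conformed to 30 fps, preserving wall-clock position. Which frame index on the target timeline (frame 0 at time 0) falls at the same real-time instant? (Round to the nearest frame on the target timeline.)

frame 15152

Source frame index: (0×3600 + 8×60 + 25) × 50 + 3 = 25253.
Real time: 25253 / (50) = 25253/50 s.
Target frame: (25253/50) × (30) = 75759/5 ≈ 15151.800 → 15152.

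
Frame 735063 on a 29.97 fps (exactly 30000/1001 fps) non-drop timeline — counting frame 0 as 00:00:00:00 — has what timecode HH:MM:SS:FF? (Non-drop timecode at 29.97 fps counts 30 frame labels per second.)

735063 ÷ 30 = 24502 full seconds, remainder 3 frames.
24502 s = 6 h 48 min 22 s.
Timecode: 06:48:22:03.

06:48:22:03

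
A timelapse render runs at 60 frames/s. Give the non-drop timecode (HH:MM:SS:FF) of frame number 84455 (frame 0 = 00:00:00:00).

84455 ÷ 60 = 1407 full seconds, remainder 35 frames.
1407 s = 0 h 23 min 27 s.
Timecode: 00:23:27:35.

00:23:27:35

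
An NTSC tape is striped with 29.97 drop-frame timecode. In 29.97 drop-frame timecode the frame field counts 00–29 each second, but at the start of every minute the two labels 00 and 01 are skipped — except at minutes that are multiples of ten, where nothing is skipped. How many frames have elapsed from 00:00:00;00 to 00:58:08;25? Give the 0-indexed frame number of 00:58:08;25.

As if non-drop at 30 labels/s: (0 × 3600 + 58 × 60 + 8) × 30 + 25 = 104665.
Minute boundaries passed: 58; those not divisible by 10: 58 − 5 = 53; dropped labels = 2 × 53 = 106.
Actual frame index = 104665 − 106 = 104559.

104559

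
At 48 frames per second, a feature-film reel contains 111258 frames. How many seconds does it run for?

Running time = 111258 / (48) = 2317.875 s.

2317.875 seconds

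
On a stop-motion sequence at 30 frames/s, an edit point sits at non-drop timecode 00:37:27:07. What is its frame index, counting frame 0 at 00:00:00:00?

67417

Total seconds to the label: (0 × 3600 + 37 × 60 + 27) = 2247.
Frame index = 2247 × 30 + 7 = 67417.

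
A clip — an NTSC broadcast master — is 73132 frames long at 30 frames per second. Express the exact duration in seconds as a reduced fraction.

36566/15 seconds

Running time = 73132 ÷ (30) = 73132 × 1/30 = 36566/15 s.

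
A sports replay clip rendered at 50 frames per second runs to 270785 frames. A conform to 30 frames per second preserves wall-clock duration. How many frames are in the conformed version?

Target frames = source frames × (target rate / source rate) = 270785 × (30)/(50) = 270785 × 3/5 = 162471.

162471 frames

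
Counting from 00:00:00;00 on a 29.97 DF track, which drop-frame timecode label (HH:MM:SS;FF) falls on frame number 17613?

00:09:47;21

Each 10-minute DF block holds 10 × 60 × 30 − 9 × 2 = 17982 frames. 17613 ÷ 17982 → 0 full blocks, remainder 17613.
Within the partial block the first minute is 1800 frames and each further minute 1798, so 9 further minute boundaries passed. Total skipped labels = 18 × 0 + 2 × 9 = 18.
Non-drop label index = 17613 + 18 = 17631; at 30 labels/s that is 00:09:47:21, i.e. DF 00:09:47;21.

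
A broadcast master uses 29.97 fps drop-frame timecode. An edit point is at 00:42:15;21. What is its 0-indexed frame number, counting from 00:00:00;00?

Complete 10-minute blocks: 4, each 17982 frames → 71928.
Remaining 2 whole minutes in the current block: 1800 + 1 × 1798 = 3598 frames.
Within the current minute: 15 × 30 + 21 − 2 = 469 (labels ;00/;01 skipped at this minute). Total = 71928 + 3598 + 469 = 75995.

75995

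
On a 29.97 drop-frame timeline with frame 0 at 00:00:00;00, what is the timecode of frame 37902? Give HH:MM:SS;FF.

Each 10-minute DF block holds 10 × 60 × 30 − 9 × 2 = 17982 frames. 37902 ÷ 17982 → 2 full blocks, remainder 1938.
Within the partial block the first minute is 1800 frames and each further minute 1798, so 1 further minute boundary passed. Total skipped labels = 18 × 2 + 2 × 1 = 38.
Non-drop label index = 37902 + 38 = 37940; at 30 labels/s that is 00:21:04:20, i.e. DF 00:21:04;20.

00:21:04;20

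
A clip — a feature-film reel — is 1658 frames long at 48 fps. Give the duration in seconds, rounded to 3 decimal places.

Running time = 1658 × 1/48 = 829/24 s ≈ 34.542 s.

34.542 seconds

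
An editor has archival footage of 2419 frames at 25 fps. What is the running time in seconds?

96.76 seconds

Running time = 2419 / (25) = 96.76 s.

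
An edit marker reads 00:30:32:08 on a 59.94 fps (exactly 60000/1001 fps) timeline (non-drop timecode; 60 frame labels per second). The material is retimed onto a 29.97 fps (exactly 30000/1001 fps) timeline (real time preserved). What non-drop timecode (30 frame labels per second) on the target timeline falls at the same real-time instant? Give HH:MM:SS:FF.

Source frame index: (0×3600 + 30×60 + 32) × 60 + 8 = 109928.
Real time: 109928 / (60000/1001) = 13754741/7500 s.
Target frame: (13754741/7500) × (30000/1001) = 54964.
At 30 labels/s: frame 54964 → 00:30:32:04.

00:30:32:04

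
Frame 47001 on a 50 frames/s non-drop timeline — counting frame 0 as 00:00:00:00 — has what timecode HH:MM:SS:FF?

00:15:40:01

47001 ÷ 50 = 940 full seconds, remainder 1 frame.
940 s = 0 h 15 min 40 s.
Timecode: 00:15:40:01.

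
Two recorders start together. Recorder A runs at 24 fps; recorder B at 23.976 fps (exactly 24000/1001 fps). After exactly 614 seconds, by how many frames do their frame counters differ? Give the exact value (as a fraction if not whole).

14736/1001 frames

A emits 24 × 614 = 14736 frames; B emits 24000/1001 × 614 = 14736000/1001.
Difference = 14736/1001 frames (≈ 14.7213); B is behind A.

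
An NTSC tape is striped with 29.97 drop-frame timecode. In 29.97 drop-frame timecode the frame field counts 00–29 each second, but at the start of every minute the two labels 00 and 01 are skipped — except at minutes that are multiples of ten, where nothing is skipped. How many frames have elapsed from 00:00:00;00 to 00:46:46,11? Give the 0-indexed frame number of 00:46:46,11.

As if non-drop at 30 labels/s: (0 × 3600 + 46 × 60 + 46) × 30 + 11 = 84191.
Minute boundaries passed: 46; those not divisible by 10: 46 − 4 = 42; dropped labels = 2 × 42 = 84.
Actual frame index = 84191 − 84 = 84107.

84107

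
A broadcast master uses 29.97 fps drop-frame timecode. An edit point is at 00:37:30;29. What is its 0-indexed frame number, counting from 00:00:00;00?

67461

As if non-drop at 30 labels/s: (0 × 3600 + 37 × 60 + 30) × 30 + 29 = 67529.
Minute boundaries passed: 37; those not divisible by 10: 37 − 3 = 34; dropped labels = 2 × 34 = 68.
Actual frame index = 67529 − 68 = 67461.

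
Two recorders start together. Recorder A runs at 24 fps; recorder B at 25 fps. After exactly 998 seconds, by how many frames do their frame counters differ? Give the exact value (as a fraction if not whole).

A emits 24 × 998 = 23952 frames; B emits 25 × 998 = 24950.
Difference = 998 frames; B is ahead of A.

998 frames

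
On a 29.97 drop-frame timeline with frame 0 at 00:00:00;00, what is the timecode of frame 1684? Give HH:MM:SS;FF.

00:00:56;04

Ten DF minutes hold 17982 frames, so frame 1684 lies in block 0 (frames 0–17981) with 1684 frames into that block.
The block's first minute is 1800 frames and the rest 1798 each; 1684 frames reaches minute 0, so 0 × 18 + 0 × 2 = 0 labels have been skipped so far.
Adding those back, label number 1684 + 0 = 1684 at 30 labels/s is 56 s + 4 f = 0 h 0 min 56 s frame 4, i.e. 00:00:56;04.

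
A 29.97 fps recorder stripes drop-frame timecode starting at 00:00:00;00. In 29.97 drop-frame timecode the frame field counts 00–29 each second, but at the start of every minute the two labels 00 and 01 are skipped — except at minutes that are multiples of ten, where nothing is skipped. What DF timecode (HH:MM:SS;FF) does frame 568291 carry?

05:16:02;01

Ten DF minutes hold 17982 frames, so frame 568291 lies in block 31 (frames 557442–575423) with 10849 frames into that block.
The block's first minute is 1800 frames and the rest 1798 each; 10849 frames reaches minute 6, so 31 × 18 + 6 × 2 = 570 labels have been skipped so far.
Adding those back, label number 568291 + 570 = 568861 at 30 labels/s is 18962 s + 1 f = 5 h 16 min 2 s frame 1, i.e. 05:16:02;01.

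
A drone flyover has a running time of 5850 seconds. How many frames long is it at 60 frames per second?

Frames = 5850 × 60 = 351000.

351000 frames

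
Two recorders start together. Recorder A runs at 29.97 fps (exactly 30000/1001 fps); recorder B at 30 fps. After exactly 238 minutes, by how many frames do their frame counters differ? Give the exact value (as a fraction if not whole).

238 min = 14280 s.
A emits 30000/1001 × 14280 = 61200000/143 frames; B emits 30 × 14280 = 428400.
Difference = 61200/143 frames (≈ 427.9720); B is ahead of A.

61200/143 frames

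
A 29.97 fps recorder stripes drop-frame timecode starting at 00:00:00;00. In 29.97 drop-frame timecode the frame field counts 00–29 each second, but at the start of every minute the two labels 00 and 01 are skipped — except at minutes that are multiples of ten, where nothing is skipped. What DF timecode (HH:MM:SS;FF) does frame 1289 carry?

Each 10-minute DF block holds 10 × 60 × 30 − 9 × 2 = 17982 frames. 1289 ÷ 17982 → 0 full blocks, remainder 1289.
Within the partial block the first minute is 1800 frames and each further minute 1798, so 0 further minute boundaries passed. Total skipped labels = 18 × 0 + 2 × 0 = 0.
Non-drop label index = 1289 + 0 = 1289; at 30 labels/s that is 00:00:42:29, i.e. DF 00:00:42;29.

00:00:42;29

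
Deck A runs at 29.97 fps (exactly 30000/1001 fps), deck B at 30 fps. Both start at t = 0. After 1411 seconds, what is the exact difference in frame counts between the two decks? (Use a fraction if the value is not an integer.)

A emits 30000/1001 × 1411 = 42330000/1001 frames; B emits 30 × 1411 = 42330.
Difference = 42330/1001 frames (≈ 42.2877); B is ahead of A.

42330/1001 frames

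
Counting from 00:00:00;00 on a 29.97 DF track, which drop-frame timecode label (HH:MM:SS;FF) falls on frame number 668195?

06:11:35;13

Ten DF minutes hold 17982 frames, so frame 668195 lies in block 37 (frames 665334–683315) with 2861 frames into that block.
The block's first minute is 1800 frames and the rest 1798 each; 2861 frames reaches minute 1, so 37 × 18 + 1 × 2 = 668 labels have been skipped so far.
Adding those back, label number 668195 + 668 = 668863 at 30 labels/s is 22295 s + 13 f = 6 h 11 min 35 s frame 13, i.e. 06:11:35;13.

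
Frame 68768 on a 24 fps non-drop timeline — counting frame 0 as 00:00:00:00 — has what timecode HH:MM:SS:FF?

68768 ÷ 24 = 2865 full seconds, remainder 8 frames.
2865 s = 0 h 47 min 45 s.
Timecode: 00:47:45:08.

00:47:45:08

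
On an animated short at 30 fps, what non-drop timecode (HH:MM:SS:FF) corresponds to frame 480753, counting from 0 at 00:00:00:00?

04:27:05:03

480753 ÷ 30 = 16025 full seconds, remainder 3 frames.
16025 s = 4 h 27 min 5 s.
Timecode: 04:27:05:03.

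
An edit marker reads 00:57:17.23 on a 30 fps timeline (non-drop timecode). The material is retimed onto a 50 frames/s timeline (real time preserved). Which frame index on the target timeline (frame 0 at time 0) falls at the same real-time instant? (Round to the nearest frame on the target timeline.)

frame 171888

Source frame index: (0×3600 + 57×60 + 17) × 30 + 23 = 103133.
Real time: 103133 / (30) = 103133/30 s.
Target frame: (103133/30) × (50) = 515665/3 ≈ 171888.333 → 171888.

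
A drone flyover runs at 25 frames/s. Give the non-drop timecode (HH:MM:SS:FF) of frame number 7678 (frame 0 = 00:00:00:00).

7678 ÷ 25 = 307 full seconds, remainder 3 frames.
307 s = 0 h 5 min 7 s.
Timecode: 00:05:07:03.

00:05:07:03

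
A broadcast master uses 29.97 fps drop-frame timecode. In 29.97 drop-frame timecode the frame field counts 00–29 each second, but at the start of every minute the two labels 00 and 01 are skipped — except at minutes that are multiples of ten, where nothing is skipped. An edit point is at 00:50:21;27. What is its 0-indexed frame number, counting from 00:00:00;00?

Complete 10-minute blocks: 5, each 17982 frames → 89910.
Remaining 0 whole minutes in the current block: 0 frames.
Within the current minute: 21 × 30 + 27 = 657. Total = 89910 + 0 + 657 = 90567.

90567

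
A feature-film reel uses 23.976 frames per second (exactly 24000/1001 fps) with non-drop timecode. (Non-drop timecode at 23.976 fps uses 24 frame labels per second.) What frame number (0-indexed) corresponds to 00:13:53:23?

Total seconds to the label: (0 × 3600 + 13 × 60 + 53) = 833.
Frame index = 833 × 24 + 23 = 20015.

frame 20015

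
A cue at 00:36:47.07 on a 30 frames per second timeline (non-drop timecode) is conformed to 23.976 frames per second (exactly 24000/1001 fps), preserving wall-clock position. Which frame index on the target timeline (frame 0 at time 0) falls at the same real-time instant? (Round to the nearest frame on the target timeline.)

frame 52921

Source frame index: (0×3600 + 36×60 + 47) × 30 + 7 = 66217.
Real time: 66217 / (30) = 66217/30 s.
Target frame: (66217/30) × (24000/1001) = 52973600/1001 ≈ 52920.679 → 52921.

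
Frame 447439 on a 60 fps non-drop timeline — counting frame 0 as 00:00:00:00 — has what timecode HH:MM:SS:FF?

447439 ÷ 60 = 7457 full seconds, remainder 19 frames.
7457 s = 2 h 4 min 17 s.
Timecode: 02:04:17:19.

02:04:17:19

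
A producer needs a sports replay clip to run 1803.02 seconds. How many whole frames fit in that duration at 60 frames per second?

108181 frames

Frames = 1803.02 × 60 = 540906/5 ≈ 108181.2000.
Complete frames: 108181.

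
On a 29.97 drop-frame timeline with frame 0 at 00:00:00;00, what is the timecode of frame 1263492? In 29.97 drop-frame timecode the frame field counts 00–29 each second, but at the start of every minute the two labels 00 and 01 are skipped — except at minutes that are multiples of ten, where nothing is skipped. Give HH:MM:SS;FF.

11:42:38;16

Each 10-minute DF block holds 10 × 60 × 30 − 9 × 2 = 17982 frames. 1263492 ÷ 17982 → 70 full blocks, remainder 4752.
Within the partial block the first minute is 1800 frames and each further minute 1798, so 2 further minute boundaries passed. Total skipped labels = 18 × 70 + 2 × 2 = 1264.
Non-drop label index = 1263492 + 1264 = 1264756; at 30 labels/s that is 11:42:38:16, i.e. DF 11:42:38;16.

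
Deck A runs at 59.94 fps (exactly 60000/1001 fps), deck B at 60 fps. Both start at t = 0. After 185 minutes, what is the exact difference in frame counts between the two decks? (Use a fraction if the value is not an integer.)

185 min = 11100 s.
A emits 60000/1001 × 11100 = 666000000/1001 frames; B emits 60 × 11100 = 666000.
Difference = 666000/1001 frames (≈ 665.3347); B is ahead of A.

666000/1001 frames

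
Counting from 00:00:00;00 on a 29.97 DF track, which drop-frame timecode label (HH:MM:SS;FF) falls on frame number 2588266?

Each 10-minute DF block holds 10 × 60 × 30 − 9 × 2 = 17982 frames. 2588266 ÷ 17982 → 143 full blocks, remainder 16840.
Within the partial block the first minute is 1800 frames and each further minute 1798, so 9 further minute boundaries passed. Total skipped labels = 18 × 143 + 2 × 9 = 2592.
Non-drop label index = 2588266 + 2592 = 2590858; at 30 labels/s that is 23:59:21:28, i.e. DF 23:59:21;28.

23:59:21;28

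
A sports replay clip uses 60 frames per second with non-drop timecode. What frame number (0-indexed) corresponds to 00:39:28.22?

frame 142102

Total seconds to the label: (0 × 3600 + 39 × 60 + 28) = 2368.
Frame index = 2368 × 60 + 22 = 142102.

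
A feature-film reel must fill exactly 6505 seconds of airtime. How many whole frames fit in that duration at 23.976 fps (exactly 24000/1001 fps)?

155964 frames

Frames = 6505 × 24000/1001 = 156120000/1001 ≈ 155964.0360.
Complete frames: 155964.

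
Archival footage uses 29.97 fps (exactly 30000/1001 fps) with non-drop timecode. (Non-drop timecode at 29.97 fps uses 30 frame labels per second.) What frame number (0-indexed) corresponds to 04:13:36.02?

Total seconds to the label: (4 × 3600 + 13 × 60 + 36) = 15216.
Frame index = 15216 × 30 + 2 = 456482.

frame 456482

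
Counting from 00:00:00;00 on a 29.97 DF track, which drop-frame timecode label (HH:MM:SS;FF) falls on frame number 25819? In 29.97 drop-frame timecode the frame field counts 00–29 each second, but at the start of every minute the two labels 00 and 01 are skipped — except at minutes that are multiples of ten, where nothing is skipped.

00:14:21;15

Each 10-minute DF block holds 10 × 60 × 30 − 9 × 2 = 17982 frames. 25819 ÷ 17982 → 1 full block, remainder 7837.
Within the partial block the first minute is 1800 frames and each further minute 1798, so 4 further minute boundaries passed. Total skipped labels = 18 × 1 + 2 × 4 = 26.
Non-drop label index = 25819 + 26 = 25845; at 30 labels/s that is 00:14:21:15, i.e. DF 00:14:21;15.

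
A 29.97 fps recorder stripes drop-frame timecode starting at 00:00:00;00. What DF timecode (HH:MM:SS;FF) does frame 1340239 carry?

12:25:19;11

Each 10-minute DF block holds 10 × 60 × 30 − 9 × 2 = 17982 frames. 1340239 ÷ 17982 → 74 full blocks, remainder 9571.
Within the partial block the first minute is 1800 frames and each further minute 1798, so 5 further minute boundaries passed. Total skipped labels = 18 × 74 + 2 × 5 = 1342.
Non-drop label index = 1340239 + 1342 = 1341581; at 30 labels/s that is 12:25:19:11, i.e. DF 12:25:19;11.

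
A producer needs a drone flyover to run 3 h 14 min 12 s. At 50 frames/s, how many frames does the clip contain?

3 h 14 min 12 s = 11652 s.
Frames = 11652 × 50 = 582600.

582600 frames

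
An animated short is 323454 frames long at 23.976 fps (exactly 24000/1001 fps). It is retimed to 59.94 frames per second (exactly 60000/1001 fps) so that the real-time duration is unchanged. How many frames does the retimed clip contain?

Target frames = source frames × (target rate / source rate) = 323454 × (60000/1001)/(24000/1001) = 323454 × 5/2 = 808635.

808635 frames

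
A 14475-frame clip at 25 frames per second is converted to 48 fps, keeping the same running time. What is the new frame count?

Target frames = source frames × (target rate / source rate) = 14475 × (48)/(25) = 14475 × 48/25 = 27792.

27792 frames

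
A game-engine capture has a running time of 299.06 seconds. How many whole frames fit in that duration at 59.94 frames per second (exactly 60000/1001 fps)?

Frames = 299.06 × 60000/1001 = 17943600/1001 ≈ 17925.6743.
Complete frames: 17925.

17925 frames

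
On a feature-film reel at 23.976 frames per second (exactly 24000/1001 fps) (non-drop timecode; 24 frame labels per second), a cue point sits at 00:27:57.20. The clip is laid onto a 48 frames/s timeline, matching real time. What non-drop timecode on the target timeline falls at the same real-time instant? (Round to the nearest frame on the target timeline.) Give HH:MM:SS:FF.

Source frame index: (0×3600 + 27×60 + 57) × 24 + 20 = 40268.
Real time: 40268 / (24000/1001) = 10077067/6000 s.
Target frame: (10077067/6000) × (48) = 10077067/125 ≈ 80616.536 → 80617.
At 48 labels/s: frame 80617 → 00:27:59:25.

00:27:59:25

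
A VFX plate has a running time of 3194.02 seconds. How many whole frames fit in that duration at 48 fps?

153312 frames

Frames = 3194.02 × 48 = 3832824/25 ≈ 153312.9600.
Complete frames: 153312.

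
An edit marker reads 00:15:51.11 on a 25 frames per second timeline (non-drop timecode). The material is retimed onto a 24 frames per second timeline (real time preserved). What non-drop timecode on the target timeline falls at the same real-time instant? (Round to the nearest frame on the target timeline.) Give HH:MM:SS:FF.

Source frame index: (0×3600 + 15×60 + 51) × 25 + 11 = 23786.
Real time: 23786 / (25) = 23786/25 s.
Target frame: (23786/25) × (24) = 570864/25 ≈ 22834.560 → 22835.
At 24 labels/s: frame 22835 → 00:15:51:11.

00:15:51:11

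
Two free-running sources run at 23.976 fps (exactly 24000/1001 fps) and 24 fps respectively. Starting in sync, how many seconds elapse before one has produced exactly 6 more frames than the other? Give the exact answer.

The gap grows by |24 − 24000/1001| = 24/1001 frames per second.
Time for a 6-frame gap: 6 ÷ (24/1001) = 250.25 s.

250.25 seconds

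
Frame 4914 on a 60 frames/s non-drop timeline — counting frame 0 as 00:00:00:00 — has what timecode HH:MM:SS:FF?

00:01:21:54

4914 ÷ 60 = 81 full seconds, remainder 54 frames.
81 s = 0 h 1 min 21 s.
Timecode: 00:01:21:54.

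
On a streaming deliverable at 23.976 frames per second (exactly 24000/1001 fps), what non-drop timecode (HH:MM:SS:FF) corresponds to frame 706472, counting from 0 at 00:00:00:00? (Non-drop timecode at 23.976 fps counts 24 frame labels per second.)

08:10:36:08

706472 ÷ 24 = 29436 full seconds, remainder 8 frames.
29436 s = 8 h 10 min 36 s.
Timecode: 08:10:36:08.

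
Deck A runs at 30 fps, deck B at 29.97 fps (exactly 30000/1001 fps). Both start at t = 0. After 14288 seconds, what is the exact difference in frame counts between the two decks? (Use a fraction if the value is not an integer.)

428640/1001 frames

A emits 30 × 14288 = 428640 frames; B emits 30000/1001 × 14288 = 428640000/1001.
Difference = 428640/1001 frames (≈ 428.2118); B is behind A.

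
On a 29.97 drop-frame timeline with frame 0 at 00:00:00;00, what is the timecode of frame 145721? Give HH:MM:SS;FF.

Each 10-minute DF block holds 10 × 60 × 30 − 9 × 2 = 17982 frames. 145721 ÷ 17982 → 8 full blocks, remainder 1865.
Within the partial block the first minute is 1800 frames and each further minute 1798, so 1 further minute boundary passed. Total skipped labels = 18 × 8 + 2 × 1 = 146.
Non-drop label index = 145721 + 146 = 145867; at 30 labels/s that is 01:21:02:07, i.e. DF 01:21:02;07.

01:21:02;07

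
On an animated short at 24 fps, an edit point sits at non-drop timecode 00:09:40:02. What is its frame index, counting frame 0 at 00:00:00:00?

13922

Total seconds to the label: (0 × 3600 + 9 × 60 + 40) = 580.
Frame index = 580 × 24 + 2 = 13922.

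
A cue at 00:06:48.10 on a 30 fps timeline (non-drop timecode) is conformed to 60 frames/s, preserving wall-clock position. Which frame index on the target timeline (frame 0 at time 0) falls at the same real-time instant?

frame 24500

Source frame index: (0×3600 + 6×60 + 48) × 30 + 10 = 12250.
Real time: 12250 / (30) = 1225/3 s.
Target frame: (1225/3) × (60) = 24500.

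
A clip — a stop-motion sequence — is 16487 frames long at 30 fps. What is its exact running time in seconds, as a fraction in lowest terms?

Running time = 16487 ÷ (30) = 16487 × 1/30 = 16487/30 s.

16487/30 seconds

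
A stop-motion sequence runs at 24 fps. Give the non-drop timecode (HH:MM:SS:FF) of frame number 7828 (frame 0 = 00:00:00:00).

00:05:26:04

7828 ÷ 24 = 326 full seconds, remainder 4 frames.
326 s = 0 h 5 min 26 s.
Timecode: 00:05:26:04.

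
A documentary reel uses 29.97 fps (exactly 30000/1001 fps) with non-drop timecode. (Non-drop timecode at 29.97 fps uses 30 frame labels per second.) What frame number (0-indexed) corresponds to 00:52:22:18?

94278

Total seconds to the label: (0 × 3600 + 52 × 60 + 22) = 3142.
Frame index = 3142 × 30 + 18 = 94278.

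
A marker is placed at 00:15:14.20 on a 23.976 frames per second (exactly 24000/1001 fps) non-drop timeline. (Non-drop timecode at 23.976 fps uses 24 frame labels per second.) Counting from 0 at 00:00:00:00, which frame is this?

21956

Total seconds to the label: (0 × 3600 + 15 × 60 + 14) = 914.
Frame index = 914 × 24 + 20 = 21956.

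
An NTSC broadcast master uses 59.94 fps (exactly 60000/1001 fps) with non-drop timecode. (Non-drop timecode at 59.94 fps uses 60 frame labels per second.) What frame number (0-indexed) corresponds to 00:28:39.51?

frame 103191

Total seconds to the label: (0 × 3600 + 28 × 60 + 39) = 1719.
Frame index = 1719 × 60 + 51 = 103191.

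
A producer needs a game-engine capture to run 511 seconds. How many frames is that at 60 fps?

30660 frames

Frames = 511 × 60 = 30660.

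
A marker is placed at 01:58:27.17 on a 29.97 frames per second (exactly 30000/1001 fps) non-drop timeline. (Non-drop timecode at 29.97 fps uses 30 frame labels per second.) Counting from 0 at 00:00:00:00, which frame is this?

213227

Total seconds to the label: (1 × 3600 + 58 × 60 + 27) = 7107.
Frame index = 7107 × 30 + 17 = 213227.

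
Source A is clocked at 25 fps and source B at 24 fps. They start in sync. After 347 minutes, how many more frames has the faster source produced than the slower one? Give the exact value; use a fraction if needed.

347 min = 20820 s.
A emits 25 × 20820 = 520500 frames; B emits 24 × 20820 = 499680.
Difference = 20820 frames; B is behind A.

20820 frames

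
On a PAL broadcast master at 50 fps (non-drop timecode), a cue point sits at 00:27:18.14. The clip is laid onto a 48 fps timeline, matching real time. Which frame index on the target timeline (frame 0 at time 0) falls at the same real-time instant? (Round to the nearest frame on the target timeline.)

frame 78637

Source frame index: (0×3600 + 27×60 + 18) × 50 + 14 = 81914.
Real time: 81914 / (50) = 40957/25 s.
Target frame: (40957/25) × (48) = 1965936/25 ≈ 78637.440 → 78637.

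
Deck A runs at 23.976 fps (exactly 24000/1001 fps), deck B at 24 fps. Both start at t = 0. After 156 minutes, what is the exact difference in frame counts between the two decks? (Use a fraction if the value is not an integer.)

17280/77 frames

156 min = 9360 s.
A emits 24000/1001 × 9360 = 17280000/77 frames; B emits 24 × 9360 = 224640.
Difference = 17280/77 frames (≈ 224.4156); B is ahead of A.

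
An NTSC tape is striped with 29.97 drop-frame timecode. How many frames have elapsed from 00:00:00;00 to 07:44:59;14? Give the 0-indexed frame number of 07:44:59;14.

836148

Complete 10-minute blocks: 46, each 17982 frames → 827172.
Remaining 4 whole minutes in the current block: 1800 + 3 × 1798 = 7194 frames.
Within the current minute: 59 × 30 + 14 − 2 = 1782 (labels ;00/;01 skipped at this minute). Total = 827172 + 7194 + 1782 = 836148.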